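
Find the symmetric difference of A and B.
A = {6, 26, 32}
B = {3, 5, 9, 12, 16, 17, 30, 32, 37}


Set A = {6, 26, 32}
Set B = {3, 5, 9, 12, 16, 17, 30, 32, 37}
A △ B = (A \ B) ∪ (B \ A)
Elements in A but not B: {6, 26}
Elements in B but not A: {3, 5, 9, 12, 16, 17, 30, 37}
A △ B = {3, 5, 6, 9, 12, 16, 17, 26, 30, 37}

{3, 5, 6, 9, 12, 16, 17, 26, 30, 37}


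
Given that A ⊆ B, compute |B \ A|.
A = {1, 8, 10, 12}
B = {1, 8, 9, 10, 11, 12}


Set A = {1, 8, 10, 12}, |A| = 4
Set B = {1, 8, 9, 10, 11, 12}, |B| = 6
Since A ⊆ B: B \ A = {9, 11}
|B| - |A| = 6 - 4 = 2

2


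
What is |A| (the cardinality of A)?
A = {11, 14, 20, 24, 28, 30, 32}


Set A = {11, 14, 20, 24, 28, 30, 32}
Listing elements: 11, 14, 20, 24, 28, 30, 32
Counting: 7 elements
|A| = 7

7


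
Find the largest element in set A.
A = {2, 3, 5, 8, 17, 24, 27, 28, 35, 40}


Set A = {2, 3, 5, 8, 17, 24, 27, 28, 35, 40}
Elements in ascending order: 2, 3, 5, 8, 17, 24, 27, 28, 35, 40
The largest element is 40.

40


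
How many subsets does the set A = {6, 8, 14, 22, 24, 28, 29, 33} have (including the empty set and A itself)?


Set A = {6, 8, 14, 22, 24, 28, 29, 33}
|A| = 8
The power set P(A) contains all subsets of A.
|P(A)| = 2^|A| = 2^8 = 256

256


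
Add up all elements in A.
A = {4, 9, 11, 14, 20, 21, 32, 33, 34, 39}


Set A = {4, 9, 11, 14, 20, 21, 32, 33, 34, 39}
Sum = 4 + 9 + 11 + 14 + 20 + 21 + 32 + 33 + 34 + 39 = 217

217


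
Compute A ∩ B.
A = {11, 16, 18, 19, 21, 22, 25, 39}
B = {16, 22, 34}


Set A = {11, 16, 18, 19, 21, 22, 25, 39}
Set B = {16, 22, 34}
A ∩ B includes only elements in both sets.
Check each element of A against B:
11 ✗, 16 ✓, 18 ✗, 19 ✗, 21 ✗, 22 ✓, 25 ✗, 39 ✗
A ∩ B = {16, 22}

{16, 22}


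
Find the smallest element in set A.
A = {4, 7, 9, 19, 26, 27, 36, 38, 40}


Set A = {4, 7, 9, 19, 26, 27, 36, 38, 40}
Elements in ascending order: 4, 7, 9, 19, 26, 27, 36, 38, 40
The smallest element is 4.

4


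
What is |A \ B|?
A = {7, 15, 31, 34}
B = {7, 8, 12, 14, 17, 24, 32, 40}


Set A = {7, 15, 31, 34}
Set B = {7, 8, 12, 14, 17, 24, 32, 40}
A \ B = {15, 31, 34}
|A \ B| = 3

3


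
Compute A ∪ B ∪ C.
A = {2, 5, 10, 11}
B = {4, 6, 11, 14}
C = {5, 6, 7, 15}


Set A = {2, 5, 10, 11}
Set B = {4, 6, 11, 14}
Set C = {5, 6, 7, 15}
First, A ∪ B = {2, 4, 5, 6, 10, 11, 14}
Then, (A ∪ B) ∪ C = {2, 4, 5, 6, 7, 10, 11, 14, 15}

{2, 4, 5, 6, 7, 10, 11, 14, 15}


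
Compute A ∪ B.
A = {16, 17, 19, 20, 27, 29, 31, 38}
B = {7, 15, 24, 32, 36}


Set A = {16, 17, 19, 20, 27, 29, 31, 38}
Set B = {7, 15, 24, 32, 36}
A ∪ B includes all elements in either set.
Elements from A: {16, 17, 19, 20, 27, 29, 31, 38}
Elements from B not already included: {7, 15, 24, 32, 36}
A ∪ B = {7, 15, 16, 17, 19, 20, 24, 27, 29, 31, 32, 36, 38}

{7, 15, 16, 17, 19, 20, 24, 27, 29, 31, 32, 36, 38}


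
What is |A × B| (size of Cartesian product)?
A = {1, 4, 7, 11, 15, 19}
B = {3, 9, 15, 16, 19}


Set A = {1, 4, 7, 11, 15, 19} has 6 elements.
Set B = {3, 9, 15, 16, 19} has 5 elements.
|A × B| = |A| × |B| = 6 × 5 = 30

30


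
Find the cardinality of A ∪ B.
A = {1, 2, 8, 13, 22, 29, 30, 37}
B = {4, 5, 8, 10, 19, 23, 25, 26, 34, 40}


Set A = {1, 2, 8, 13, 22, 29, 30, 37}, |A| = 8
Set B = {4, 5, 8, 10, 19, 23, 25, 26, 34, 40}, |B| = 10
A ∩ B = {8}, |A ∩ B| = 1
|A ∪ B| = |A| + |B| - |A ∩ B| = 8 + 10 - 1 = 17

17


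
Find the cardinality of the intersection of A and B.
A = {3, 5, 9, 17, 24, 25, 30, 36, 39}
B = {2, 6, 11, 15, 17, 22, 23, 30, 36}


Set A = {3, 5, 9, 17, 24, 25, 30, 36, 39}
Set B = {2, 6, 11, 15, 17, 22, 23, 30, 36}
A ∩ B = {17, 30, 36}
|A ∩ B| = 3

3


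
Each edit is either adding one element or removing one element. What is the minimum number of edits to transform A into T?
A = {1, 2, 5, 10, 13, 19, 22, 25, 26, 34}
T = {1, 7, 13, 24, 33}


Set A = {1, 2, 5, 10, 13, 19, 22, 25, 26, 34}
Set T = {1, 7, 13, 24, 33}
Elements to remove from A (in A, not in T): {2, 5, 10, 19, 22, 25, 26, 34} → 8 removals
Elements to add to A (in T, not in A): {7, 24, 33} → 3 additions
Total edits = 8 + 3 = 11

11


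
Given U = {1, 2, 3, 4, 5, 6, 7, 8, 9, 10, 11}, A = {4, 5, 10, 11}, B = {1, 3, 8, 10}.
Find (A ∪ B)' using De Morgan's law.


U = {1, 2, 3, 4, 5, 6, 7, 8, 9, 10, 11}
A = {4, 5, 10, 11}, B = {1, 3, 8, 10}
A ∪ B = {1, 3, 4, 5, 8, 10, 11}
(A ∪ B)' = U \ (A ∪ B) = {2, 6, 7, 9}
Verification via A' ∩ B': A' = {1, 2, 3, 6, 7, 8, 9}, B' = {2, 4, 5, 6, 7, 9, 11}
A' ∩ B' = {2, 6, 7, 9} ✓

{2, 6, 7, 9}


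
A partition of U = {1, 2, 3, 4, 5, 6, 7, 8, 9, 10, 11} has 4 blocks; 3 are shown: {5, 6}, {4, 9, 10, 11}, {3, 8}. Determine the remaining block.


U = {1, 2, 3, 4, 5, 6, 7, 8, 9, 10, 11}
Shown blocks: {5, 6}, {4, 9, 10, 11}, {3, 8}
A partition's blocks are pairwise disjoint and cover U, so the missing block = U \ (union of shown blocks).
Union of shown blocks: {3, 4, 5, 6, 8, 9, 10, 11}
Missing block = U \ (union) = {1, 2, 7}

{1, 2, 7}


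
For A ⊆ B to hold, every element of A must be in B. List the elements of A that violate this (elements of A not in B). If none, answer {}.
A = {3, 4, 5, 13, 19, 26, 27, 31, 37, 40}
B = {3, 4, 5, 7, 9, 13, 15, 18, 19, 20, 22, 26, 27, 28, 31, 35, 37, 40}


Set A = {3, 4, 5, 13, 19, 26, 27, 31, 37, 40}
Set B = {3, 4, 5, 7, 9, 13, 15, 18, 19, 20, 22, 26, 27, 28, 31, 35, 37, 40}
Check each element of A against B:
3 ∈ B, 4 ∈ B, 5 ∈ B, 13 ∈ B, 19 ∈ B, 26 ∈ B, 27 ∈ B, 31 ∈ B, 37 ∈ B, 40 ∈ B
Elements of A not in B: {}

{}


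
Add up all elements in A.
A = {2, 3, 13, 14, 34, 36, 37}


Set A = {2, 3, 13, 14, 34, 36, 37}
Sum = 2 + 3 + 13 + 14 + 34 + 36 + 37 = 139

139


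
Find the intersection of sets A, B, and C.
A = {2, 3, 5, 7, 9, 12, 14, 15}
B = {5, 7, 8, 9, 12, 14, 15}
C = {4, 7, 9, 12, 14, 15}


Set A = {2, 3, 5, 7, 9, 12, 14, 15}
Set B = {5, 7, 8, 9, 12, 14, 15}
Set C = {4, 7, 9, 12, 14, 15}
First, A ∩ B = {5, 7, 9, 12, 14, 15}
Then, (A ∩ B) ∩ C = {7, 9, 12, 14, 15}

{7, 9, 12, 14, 15}


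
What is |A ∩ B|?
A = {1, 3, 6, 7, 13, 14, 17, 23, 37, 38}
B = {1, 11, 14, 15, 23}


Set A = {1, 3, 6, 7, 13, 14, 17, 23, 37, 38}
Set B = {1, 11, 14, 15, 23}
A ∩ B = {1, 14, 23}
|A ∩ B| = 3

3


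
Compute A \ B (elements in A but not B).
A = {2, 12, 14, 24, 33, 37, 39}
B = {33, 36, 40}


Set A = {2, 12, 14, 24, 33, 37, 39}
Set B = {33, 36, 40}
A \ B includes elements in A that are not in B.
Check each element of A:
2 (not in B, keep), 12 (not in B, keep), 14 (not in B, keep), 24 (not in B, keep), 33 (in B, remove), 37 (not in B, keep), 39 (not in B, keep)
A \ B = {2, 12, 14, 24, 37, 39}

{2, 12, 14, 24, 37, 39}


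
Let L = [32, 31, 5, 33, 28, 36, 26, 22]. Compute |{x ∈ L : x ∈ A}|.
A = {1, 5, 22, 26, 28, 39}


Set A = {1, 5, 22, 26, 28, 39}
Candidates: [32, 31, 5, 33, 28, 36, 26, 22]
Check each candidate:
32 ∉ A, 31 ∉ A, 5 ∈ A, 33 ∉ A, 28 ∈ A, 36 ∉ A, 26 ∈ A, 22 ∈ A
Count of candidates in A: 4

4


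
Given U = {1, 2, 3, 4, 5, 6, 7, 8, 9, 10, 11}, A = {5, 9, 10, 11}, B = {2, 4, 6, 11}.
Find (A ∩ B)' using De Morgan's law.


U = {1, 2, 3, 4, 5, 6, 7, 8, 9, 10, 11}
A = {5, 9, 10, 11}, B = {2, 4, 6, 11}
A ∩ B = {11}
(A ∩ B)' = U \ (A ∩ B) = {1, 2, 3, 4, 5, 6, 7, 8, 9, 10}
Verification via A' ∪ B': A' = {1, 2, 3, 4, 6, 7, 8}, B' = {1, 3, 5, 7, 8, 9, 10}
A' ∪ B' = {1, 2, 3, 4, 5, 6, 7, 8, 9, 10} ✓

{1, 2, 3, 4, 5, 6, 7, 8, 9, 10}


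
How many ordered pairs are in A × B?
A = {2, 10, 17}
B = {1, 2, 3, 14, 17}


Set A = {2, 10, 17} has 3 elements.
Set B = {1, 2, 3, 14, 17} has 5 elements.
|A × B| = |A| × |B| = 3 × 5 = 15

15


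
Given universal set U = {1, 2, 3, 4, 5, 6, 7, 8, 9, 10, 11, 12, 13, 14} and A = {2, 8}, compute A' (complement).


Universal set U = {1, 2, 3, 4, 5, 6, 7, 8, 9, 10, 11, 12, 13, 14}
Set A = {2, 8}
A' = U \ A = elements in U but not in A
Checking each element of U:
1 (not in A, include), 2 (in A, exclude), 3 (not in A, include), 4 (not in A, include), 5 (not in A, include), 6 (not in A, include), 7 (not in A, include), 8 (in A, exclude), 9 (not in A, include), 10 (not in A, include), 11 (not in A, include), 12 (not in A, include), 13 (not in A, include), 14 (not in A, include)
A' = {1, 3, 4, 5, 6, 7, 9, 10, 11, 12, 13, 14}

{1, 3, 4, 5, 6, 7, 9, 10, 11, 12, 13, 14}


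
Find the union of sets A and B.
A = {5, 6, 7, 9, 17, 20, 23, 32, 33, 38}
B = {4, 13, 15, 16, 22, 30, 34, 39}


Set A = {5, 6, 7, 9, 17, 20, 23, 32, 33, 38}
Set B = {4, 13, 15, 16, 22, 30, 34, 39}
A ∪ B includes all elements in either set.
Elements from A: {5, 6, 7, 9, 17, 20, 23, 32, 33, 38}
Elements from B not already included: {4, 13, 15, 16, 22, 30, 34, 39}
A ∪ B = {4, 5, 6, 7, 9, 13, 15, 16, 17, 20, 22, 23, 30, 32, 33, 34, 38, 39}

{4, 5, 6, 7, 9, 13, 15, 16, 17, 20, 22, 23, 30, 32, 33, 34, 38, 39}


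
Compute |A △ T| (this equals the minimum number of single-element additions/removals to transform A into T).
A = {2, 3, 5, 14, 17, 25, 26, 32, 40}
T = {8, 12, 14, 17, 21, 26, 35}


Set A = {2, 3, 5, 14, 17, 25, 26, 32, 40}
Set T = {8, 12, 14, 17, 21, 26, 35}
Elements to remove from A (in A, not in T): {2, 3, 5, 25, 32, 40} → 6 removals
Elements to add to A (in T, not in A): {8, 12, 21, 35} → 4 additions
Total edits = 6 + 4 = 10

10


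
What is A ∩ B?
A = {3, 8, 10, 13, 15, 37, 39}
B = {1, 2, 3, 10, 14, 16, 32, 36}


Set A = {3, 8, 10, 13, 15, 37, 39}
Set B = {1, 2, 3, 10, 14, 16, 32, 36}
A ∩ B includes only elements in both sets.
Check each element of A against B:
3 ✓, 8 ✗, 10 ✓, 13 ✗, 15 ✗, 37 ✗, 39 ✗
A ∩ B = {3, 10}

{3, 10}


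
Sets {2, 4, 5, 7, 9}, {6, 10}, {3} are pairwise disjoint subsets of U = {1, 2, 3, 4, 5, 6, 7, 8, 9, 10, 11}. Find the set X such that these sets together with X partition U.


U = {1, 2, 3, 4, 5, 6, 7, 8, 9, 10, 11}
Shown blocks: {2, 4, 5, 7, 9}, {6, 10}, {3}
A partition's blocks are pairwise disjoint and cover U, so the missing block = U \ (union of shown blocks).
Union of shown blocks: {2, 3, 4, 5, 6, 7, 9, 10}
Missing block = U \ (union) = {1, 8, 11}

{1, 8, 11}


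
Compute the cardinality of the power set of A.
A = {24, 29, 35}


Set A = {24, 29, 35}
|A| = 3
The power set P(A) contains all subsets of A.
|P(A)| = 2^|A| = 2^3 = 8

8


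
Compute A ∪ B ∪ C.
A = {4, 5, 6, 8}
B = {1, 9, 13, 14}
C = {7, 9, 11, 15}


Set A = {4, 5, 6, 8}
Set B = {1, 9, 13, 14}
Set C = {7, 9, 11, 15}
First, A ∪ B = {1, 4, 5, 6, 8, 9, 13, 14}
Then, (A ∪ B) ∪ C = {1, 4, 5, 6, 7, 8, 9, 11, 13, 14, 15}

{1, 4, 5, 6, 7, 8, 9, 11, 13, 14, 15}


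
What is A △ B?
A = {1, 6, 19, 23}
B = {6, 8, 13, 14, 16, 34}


Set A = {1, 6, 19, 23}
Set B = {6, 8, 13, 14, 16, 34}
A △ B = (A \ B) ∪ (B \ A)
Elements in A but not B: {1, 19, 23}
Elements in B but not A: {8, 13, 14, 16, 34}
A △ B = {1, 8, 13, 14, 16, 19, 23, 34}

{1, 8, 13, 14, 16, 19, 23, 34}


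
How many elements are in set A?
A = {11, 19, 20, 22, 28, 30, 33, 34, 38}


Set A = {11, 19, 20, 22, 28, 30, 33, 34, 38}
Listing elements: 11, 19, 20, 22, 28, 30, 33, 34, 38
Counting: 9 elements
|A| = 9

9


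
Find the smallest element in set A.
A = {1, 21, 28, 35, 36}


Set A = {1, 21, 28, 35, 36}
Elements in ascending order: 1, 21, 28, 35, 36
The smallest element is 1.

1


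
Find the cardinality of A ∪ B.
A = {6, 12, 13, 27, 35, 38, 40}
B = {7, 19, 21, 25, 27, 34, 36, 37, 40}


Set A = {6, 12, 13, 27, 35, 38, 40}, |A| = 7
Set B = {7, 19, 21, 25, 27, 34, 36, 37, 40}, |B| = 9
A ∩ B = {27, 40}, |A ∩ B| = 2
|A ∪ B| = |A| + |B| - |A ∩ B| = 7 + 9 - 2 = 14

14


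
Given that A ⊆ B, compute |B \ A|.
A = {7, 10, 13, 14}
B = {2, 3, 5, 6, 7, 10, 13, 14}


Set A = {7, 10, 13, 14}, |A| = 4
Set B = {2, 3, 5, 6, 7, 10, 13, 14}, |B| = 8
Since A ⊆ B: B \ A = {2, 3, 5, 6}
|B| - |A| = 8 - 4 = 4

4


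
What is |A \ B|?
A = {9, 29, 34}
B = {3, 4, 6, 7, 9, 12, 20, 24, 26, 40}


Set A = {9, 29, 34}
Set B = {3, 4, 6, 7, 9, 12, 20, 24, 26, 40}
A \ B = {29, 34}
|A \ B| = 2

2


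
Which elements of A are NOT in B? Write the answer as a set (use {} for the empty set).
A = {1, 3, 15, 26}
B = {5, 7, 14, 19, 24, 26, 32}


Set A = {1, 3, 15, 26}
Set B = {5, 7, 14, 19, 24, 26, 32}
Check each element of A against B:
1 ∉ B (include), 3 ∉ B (include), 15 ∉ B (include), 26 ∈ B
Elements of A not in B: {1, 3, 15}

{1, 3, 15}


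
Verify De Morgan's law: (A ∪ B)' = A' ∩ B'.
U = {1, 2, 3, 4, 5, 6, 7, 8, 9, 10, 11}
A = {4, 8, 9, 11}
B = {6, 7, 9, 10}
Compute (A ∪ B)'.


U = {1, 2, 3, 4, 5, 6, 7, 8, 9, 10, 11}
A = {4, 8, 9, 11}, B = {6, 7, 9, 10}
A ∪ B = {4, 6, 7, 8, 9, 10, 11}
(A ∪ B)' = U \ (A ∪ B) = {1, 2, 3, 5}
Verification via A' ∩ B': A' = {1, 2, 3, 5, 6, 7, 10}, B' = {1, 2, 3, 4, 5, 8, 11}
A' ∩ B' = {1, 2, 3, 5} ✓

{1, 2, 3, 5}


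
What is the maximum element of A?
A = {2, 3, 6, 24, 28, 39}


Set A = {2, 3, 6, 24, 28, 39}
Elements in ascending order: 2, 3, 6, 24, 28, 39
The largest element is 39.

39


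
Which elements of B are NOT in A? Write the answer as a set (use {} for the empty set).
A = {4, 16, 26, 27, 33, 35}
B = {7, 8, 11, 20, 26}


Set A = {4, 16, 26, 27, 33, 35}
Set B = {7, 8, 11, 20, 26}
Check each element of B against A:
7 ∉ A (include), 8 ∉ A (include), 11 ∉ A (include), 20 ∉ A (include), 26 ∈ A
Elements of B not in A: {7, 8, 11, 20}

{7, 8, 11, 20}


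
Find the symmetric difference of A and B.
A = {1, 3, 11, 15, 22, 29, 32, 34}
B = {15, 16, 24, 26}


Set A = {1, 3, 11, 15, 22, 29, 32, 34}
Set B = {15, 16, 24, 26}
A △ B = (A \ B) ∪ (B \ A)
Elements in A but not B: {1, 3, 11, 22, 29, 32, 34}
Elements in B but not A: {16, 24, 26}
A △ B = {1, 3, 11, 16, 22, 24, 26, 29, 32, 34}

{1, 3, 11, 16, 22, 24, 26, 29, 32, 34}


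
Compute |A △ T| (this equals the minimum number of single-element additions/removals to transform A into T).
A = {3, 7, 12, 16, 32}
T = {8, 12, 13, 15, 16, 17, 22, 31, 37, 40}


Set A = {3, 7, 12, 16, 32}
Set T = {8, 12, 13, 15, 16, 17, 22, 31, 37, 40}
Elements to remove from A (in A, not in T): {3, 7, 32} → 3 removals
Elements to add to A (in T, not in A): {8, 13, 15, 17, 22, 31, 37, 40} → 8 additions
Total edits = 3 + 8 = 11

11


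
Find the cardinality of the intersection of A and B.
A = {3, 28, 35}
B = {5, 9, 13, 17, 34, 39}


Set A = {3, 28, 35}
Set B = {5, 9, 13, 17, 34, 39}
A ∩ B = {}
|A ∩ B| = 0

0


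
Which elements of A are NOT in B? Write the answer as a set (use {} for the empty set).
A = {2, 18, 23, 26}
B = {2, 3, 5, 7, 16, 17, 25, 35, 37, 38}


Set A = {2, 18, 23, 26}
Set B = {2, 3, 5, 7, 16, 17, 25, 35, 37, 38}
Check each element of A against B:
2 ∈ B, 18 ∉ B (include), 23 ∉ B (include), 26 ∉ B (include)
Elements of A not in B: {18, 23, 26}

{18, 23, 26}


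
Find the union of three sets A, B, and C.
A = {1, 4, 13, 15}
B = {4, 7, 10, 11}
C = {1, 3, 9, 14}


Set A = {1, 4, 13, 15}
Set B = {4, 7, 10, 11}
Set C = {1, 3, 9, 14}
First, A ∪ B = {1, 4, 7, 10, 11, 13, 15}
Then, (A ∪ B) ∪ C = {1, 3, 4, 7, 9, 10, 11, 13, 14, 15}

{1, 3, 4, 7, 9, 10, 11, 13, 14, 15}


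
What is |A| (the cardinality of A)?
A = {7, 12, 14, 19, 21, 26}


Set A = {7, 12, 14, 19, 21, 26}
Listing elements: 7, 12, 14, 19, 21, 26
Counting: 6 elements
|A| = 6

6


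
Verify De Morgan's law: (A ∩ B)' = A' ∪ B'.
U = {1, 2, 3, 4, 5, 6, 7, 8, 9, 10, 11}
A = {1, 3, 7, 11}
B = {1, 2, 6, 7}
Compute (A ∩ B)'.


U = {1, 2, 3, 4, 5, 6, 7, 8, 9, 10, 11}
A = {1, 3, 7, 11}, B = {1, 2, 6, 7}
A ∩ B = {1, 7}
(A ∩ B)' = U \ (A ∩ B) = {2, 3, 4, 5, 6, 8, 9, 10, 11}
Verification via A' ∪ B': A' = {2, 4, 5, 6, 8, 9, 10}, B' = {3, 4, 5, 8, 9, 10, 11}
A' ∪ B' = {2, 3, 4, 5, 6, 8, 9, 10, 11} ✓

{2, 3, 4, 5, 6, 8, 9, 10, 11}


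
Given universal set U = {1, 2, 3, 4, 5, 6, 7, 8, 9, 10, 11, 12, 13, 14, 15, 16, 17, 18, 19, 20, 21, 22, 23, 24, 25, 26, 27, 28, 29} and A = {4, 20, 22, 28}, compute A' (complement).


Universal set U = {1, 2, 3, 4, 5, 6, 7, 8, 9, 10, 11, 12, 13, 14, 15, 16, 17, 18, 19, 20, 21, 22, 23, 24, 25, 26, 27, 28, 29}
Set A = {4, 20, 22, 28}
A' = U \ A = elements in U but not in A
Checking each element of U:
1 (not in A, include), 2 (not in A, include), 3 (not in A, include), 4 (in A, exclude), 5 (not in A, include), 6 (not in A, include), 7 (not in A, include), 8 (not in A, include), 9 (not in A, include), 10 (not in A, include), 11 (not in A, include), 12 (not in A, include), 13 (not in A, include), 14 (not in A, include), 15 (not in A, include), 16 (not in A, include), 17 (not in A, include), 18 (not in A, include), 19 (not in A, include), 20 (in A, exclude), 21 (not in A, include), 22 (in A, exclude), 23 (not in A, include), 24 (not in A, include), 25 (not in A, include), 26 (not in A, include), 27 (not in A, include), 28 (in A, exclude), 29 (not in A, include)
A' = {1, 2, 3, 5, 6, 7, 8, 9, 10, 11, 12, 13, 14, 15, 16, 17, 18, 19, 21, 23, 24, 25, 26, 27, 29}

{1, 2, 3, 5, 6, 7, 8, 9, 10, 11, 12, 13, 14, 15, 16, 17, 18, 19, 21, 23, 24, 25, 26, 27, 29}


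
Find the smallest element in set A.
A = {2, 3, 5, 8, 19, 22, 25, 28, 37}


Set A = {2, 3, 5, 8, 19, 22, 25, 28, 37}
Elements in ascending order: 2, 3, 5, 8, 19, 22, 25, 28, 37
The smallest element is 2.

2


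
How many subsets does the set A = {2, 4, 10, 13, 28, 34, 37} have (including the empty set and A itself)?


Set A = {2, 4, 10, 13, 28, 34, 37}
|A| = 7
The power set P(A) contains all subsets of A.
|P(A)| = 2^|A| = 2^7 = 128

128


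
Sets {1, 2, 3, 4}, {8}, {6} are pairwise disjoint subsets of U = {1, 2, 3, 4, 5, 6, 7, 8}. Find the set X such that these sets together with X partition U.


U = {1, 2, 3, 4, 5, 6, 7, 8}
Shown blocks: {1, 2, 3, 4}, {8}, {6}
A partition's blocks are pairwise disjoint and cover U, so the missing block = U \ (union of shown blocks).
Union of shown blocks: {1, 2, 3, 4, 6, 8}
Missing block = U \ (union) = {5, 7}

{5, 7}


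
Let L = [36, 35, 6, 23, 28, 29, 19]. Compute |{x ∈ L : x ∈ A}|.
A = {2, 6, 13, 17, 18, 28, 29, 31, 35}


Set A = {2, 6, 13, 17, 18, 28, 29, 31, 35}
Candidates: [36, 35, 6, 23, 28, 29, 19]
Check each candidate:
36 ∉ A, 35 ∈ A, 6 ∈ A, 23 ∉ A, 28 ∈ A, 29 ∈ A, 19 ∉ A
Count of candidates in A: 4

4


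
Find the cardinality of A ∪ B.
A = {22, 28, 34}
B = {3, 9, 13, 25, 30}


Set A = {22, 28, 34}, |A| = 3
Set B = {3, 9, 13, 25, 30}, |B| = 5
A ∩ B = {}, |A ∩ B| = 0
|A ∪ B| = |A| + |B| - |A ∩ B| = 3 + 5 - 0 = 8

8


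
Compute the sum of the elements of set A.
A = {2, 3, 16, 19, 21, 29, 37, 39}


Set A = {2, 3, 16, 19, 21, 29, 37, 39}
Sum = 2 + 3 + 16 + 19 + 21 + 29 + 37 + 39 = 166

166


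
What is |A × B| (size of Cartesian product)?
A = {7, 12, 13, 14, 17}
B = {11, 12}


Set A = {7, 12, 13, 14, 17} has 5 elements.
Set B = {11, 12} has 2 elements.
|A × B| = |A| × |B| = 5 × 2 = 10

10


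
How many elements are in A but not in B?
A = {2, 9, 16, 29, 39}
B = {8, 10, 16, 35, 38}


Set A = {2, 9, 16, 29, 39}
Set B = {8, 10, 16, 35, 38}
A \ B = {2, 9, 29, 39}
|A \ B| = 4

4


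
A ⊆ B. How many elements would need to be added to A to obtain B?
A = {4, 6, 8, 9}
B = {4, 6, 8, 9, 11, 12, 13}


Set A = {4, 6, 8, 9}, |A| = 4
Set B = {4, 6, 8, 9, 11, 12, 13}, |B| = 7
Since A ⊆ B: B \ A = {11, 12, 13}
|B| - |A| = 7 - 4 = 3

3


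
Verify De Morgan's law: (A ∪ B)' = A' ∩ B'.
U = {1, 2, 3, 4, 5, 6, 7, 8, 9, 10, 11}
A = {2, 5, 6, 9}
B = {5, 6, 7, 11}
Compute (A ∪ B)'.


U = {1, 2, 3, 4, 5, 6, 7, 8, 9, 10, 11}
A = {2, 5, 6, 9}, B = {5, 6, 7, 11}
A ∪ B = {2, 5, 6, 7, 9, 11}
(A ∪ B)' = U \ (A ∪ B) = {1, 3, 4, 8, 10}
Verification via A' ∩ B': A' = {1, 3, 4, 7, 8, 10, 11}, B' = {1, 2, 3, 4, 8, 9, 10}
A' ∩ B' = {1, 3, 4, 8, 10} ✓

{1, 3, 4, 8, 10}


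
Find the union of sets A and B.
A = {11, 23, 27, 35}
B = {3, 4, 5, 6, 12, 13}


Set A = {11, 23, 27, 35}
Set B = {3, 4, 5, 6, 12, 13}
A ∪ B includes all elements in either set.
Elements from A: {11, 23, 27, 35}
Elements from B not already included: {3, 4, 5, 6, 12, 13}
A ∪ B = {3, 4, 5, 6, 11, 12, 13, 23, 27, 35}

{3, 4, 5, 6, 11, 12, 13, 23, 27, 35}


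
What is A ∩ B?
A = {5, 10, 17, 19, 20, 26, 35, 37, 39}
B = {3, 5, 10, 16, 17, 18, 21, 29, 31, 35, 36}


Set A = {5, 10, 17, 19, 20, 26, 35, 37, 39}
Set B = {3, 5, 10, 16, 17, 18, 21, 29, 31, 35, 36}
A ∩ B includes only elements in both sets.
Check each element of A against B:
5 ✓, 10 ✓, 17 ✓, 19 ✗, 20 ✗, 26 ✗, 35 ✓, 37 ✗, 39 ✗
A ∩ B = {5, 10, 17, 35}

{5, 10, 17, 35}


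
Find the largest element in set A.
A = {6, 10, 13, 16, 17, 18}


Set A = {6, 10, 13, 16, 17, 18}
Elements in ascending order: 6, 10, 13, 16, 17, 18
The largest element is 18.

18


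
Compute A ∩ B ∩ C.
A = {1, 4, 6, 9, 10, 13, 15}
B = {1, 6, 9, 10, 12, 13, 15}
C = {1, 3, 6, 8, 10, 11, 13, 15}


Set A = {1, 4, 6, 9, 10, 13, 15}
Set B = {1, 6, 9, 10, 12, 13, 15}
Set C = {1, 3, 6, 8, 10, 11, 13, 15}
First, A ∩ B = {1, 6, 9, 10, 13, 15}
Then, (A ∩ B) ∩ C = {1, 6, 10, 13, 15}

{1, 6, 10, 13, 15}


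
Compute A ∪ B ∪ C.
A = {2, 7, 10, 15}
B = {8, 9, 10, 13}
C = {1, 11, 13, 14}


Set A = {2, 7, 10, 15}
Set B = {8, 9, 10, 13}
Set C = {1, 11, 13, 14}
First, A ∪ B = {2, 7, 8, 9, 10, 13, 15}
Then, (A ∪ B) ∪ C = {1, 2, 7, 8, 9, 10, 11, 13, 14, 15}

{1, 2, 7, 8, 9, 10, 11, 13, 14, 15}


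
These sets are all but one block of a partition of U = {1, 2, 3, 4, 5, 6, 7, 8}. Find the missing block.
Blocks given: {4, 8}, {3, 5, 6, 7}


U = {1, 2, 3, 4, 5, 6, 7, 8}
Shown blocks: {4, 8}, {3, 5, 6, 7}
A partition's blocks are pairwise disjoint and cover U, so the missing block = U \ (union of shown blocks).
Union of shown blocks: {3, 4, 5, 6, 7, 8}
Missing block = U \ (union) = {1, 2}

{1, 2}


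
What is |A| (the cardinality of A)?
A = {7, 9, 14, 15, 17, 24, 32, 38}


Set A = {7, 9, 14, 15, 17, 24, 32, 38}
Listing elements: 7, 9, 14, 15, 17, 24, 32, 38
Counting: 8 elements
|A| = 8

8


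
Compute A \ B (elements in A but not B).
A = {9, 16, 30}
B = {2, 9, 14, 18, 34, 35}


Set A = {9, 16, 30}
Set B = {2, 9, 14, 18, 34, 35}
A \ B includes elements in A that are not in B.
Check each element of A:
9 (in B, remove), 16 (not in B, keep), 30 (not in B, keep)
A \ B = {16, 30}

{16, 30}


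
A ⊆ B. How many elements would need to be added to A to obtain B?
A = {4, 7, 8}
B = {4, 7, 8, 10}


Set A = {4, 7, 8}, |A| = 3
Set B = {4, 7, 8, 10}, |B| = 4
Since A ⊆ B: B \ A = {10}
|B| - |A| = 4 - 3 = 1

1


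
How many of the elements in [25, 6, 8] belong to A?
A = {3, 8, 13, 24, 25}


Set A = {3, 8, 13, 24, 25}
Candidates: [25, 6, 8]
Check each candidate:
25 ∈ A, 6 ∉ A, 8 ∈ A
Count of candidates in A: 2

2


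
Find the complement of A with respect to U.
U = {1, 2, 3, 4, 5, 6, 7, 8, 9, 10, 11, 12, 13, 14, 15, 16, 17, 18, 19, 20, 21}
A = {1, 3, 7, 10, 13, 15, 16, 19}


Universal set U = {1, 2, 3, 4, 5, 6, 7, 8, 9, 10, 11, 12, 13, 14, 15, 16, 17, 18, 19, 20, 21}
Set A = {1, 3, 7, 10, 13, 15, 16, 19}
A' = U \ A = elements in U but not in A
Checking each element of U:
1 (in A, exclude), 2 (not in A, include), 3 (in A, exclude), 4 (not in A, include), 5 (not in A, include), 6 (not in A, include), 7 (in A, exclude), 8 (not in A, include), 9 (not in A, include), 10 (in A, exclude), 11 (not in A, include), 12 (not in A, include), 13 (in A, exclude), 14 (not in A, include), 15 (in A, exclude), 16 (in A, exclude), 17 (not in A, include), 18 (not in A, include), 19 (in A, exclude), 20 (not in A, include), 21 (not in A, include)
A' = {2, 4, 5, 6, 8, 9, 11, 12, 14, 17, 18, 20, 21}

{2, 4, 5, 6, 8, 9, 11, 12, 14, 17, 18, 20, 21}


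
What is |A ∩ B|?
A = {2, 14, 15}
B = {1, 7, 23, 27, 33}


Set A = {2, 14, 15}
Set B = {1, 7, 23, 27, 33}
A ∩ B = {}
|A ∩ B| = 0

0


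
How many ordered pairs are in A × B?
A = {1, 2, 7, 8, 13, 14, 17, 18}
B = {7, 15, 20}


Set A = {1, 2, 7, 8, 13, 14, 17, 18} has 8 elements.
Set B = {7, 15, 20} has 3 elements.
|A × B| = |A| × |B| = 8 × 3 = 24

24


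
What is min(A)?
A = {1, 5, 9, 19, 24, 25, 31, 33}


Set A = {1, 5, 9, 19, 24, 25, 31, 33}
Elements in ascending order: 1, 5, 9, 19, 24, 25, 31, 33
The smallest element is 1.

1


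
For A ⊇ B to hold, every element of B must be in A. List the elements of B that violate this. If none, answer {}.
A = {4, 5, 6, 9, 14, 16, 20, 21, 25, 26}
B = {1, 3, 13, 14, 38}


Set A = {4, 5, 6, 9, 14, 16, 20, 21, 25, 26}
Set B = {1, 3, 13, 14, 38}
Check each element of B against A:
1 ∉ A (include), 3 ∉ A (include), 13 ∉ A (include), 14 ∈ A, 38 ∉ A (include)
Elements of B not in A: {1, 3, 13, 38}

{1, 3, 13, 38}


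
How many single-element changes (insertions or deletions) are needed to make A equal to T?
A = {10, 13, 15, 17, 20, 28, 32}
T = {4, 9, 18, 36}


Set A = {10, 13, 15, 17, 20, 28, 32}
Set T = {4, 9, 18, 36}
Elements to remove from A (in A, not in T): {10, 13, 15, 17, 20, 28, 32} → 7 removals
Elements to add to A (in T, not in A): {4, 9, 18, 36} → 4 additions
Total edits = 7 + 4 = 11

11


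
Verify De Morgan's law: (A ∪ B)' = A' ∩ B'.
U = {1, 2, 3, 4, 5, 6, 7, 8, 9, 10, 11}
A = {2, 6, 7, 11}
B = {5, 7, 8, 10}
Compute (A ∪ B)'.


U = {1, 2, 3, 4, 5, 6, 7, 8, 9, 10, 11}
A = {2, 6, 7, 11}, B = {5, 7, 8, 10}
A ∪ B = {2, 5, 6, 7, 8, 10, 11}
(A ∪ B)' = U \ (A ∪ B) = {1, 3, 4, 9}
Verification via A' ∩ B': A' = {1, 3, 4, 5, 8, 9, 10}, B' = {1, 2, 3, 4, 6, 9, 11}
A' ∩ B' = {1, 3, 4, 9} ✓

{1, 3, 4, 9}


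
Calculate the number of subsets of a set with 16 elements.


The set has 16 elements.
The power set contains all possible subsets.
|P(A)| = 2^|A| = 2^16 = 65536

65536


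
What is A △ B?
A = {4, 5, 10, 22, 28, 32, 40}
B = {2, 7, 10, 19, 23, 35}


Set A = {4, 5, 10, 22, 28, 32, 40}
Set B = {2, 7, 10, 19, 23, 35}
A △ B = (A \ B) ∪ (B \ A)
Elements in A but not B: {4, 5, 22, 28, 32, 40}
Elements in B but not A: {2, 7, 19, 23, 35}
A △ B = {2, 4, 5, 7, 19, 22, 23, 28, 32, 35, 40}

{2, 4, 5, 7, 19, 22, 23, 28, 32, 35, 40}


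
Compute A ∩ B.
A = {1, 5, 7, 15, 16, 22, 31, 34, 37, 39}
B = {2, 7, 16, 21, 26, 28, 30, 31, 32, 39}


Set A = {1, 5, 7, 15, 16, 22, 31, 34, 37, 39}
Set B = {2, 7, 16, 21, 26, 28, 30, 31, 32, 39}
A ∩ B includes only elements in both sets.
Check each element of A against B:
1 ✗, 5 ✗, 7 ✓, 15 ✗, 16 ✓, 22 ✗, 31 ✓, 34 ✗, 37 ✗, 39 ✓
A ∩ B = {7, 16, 31, 39}

{7, 16, 31, 39}


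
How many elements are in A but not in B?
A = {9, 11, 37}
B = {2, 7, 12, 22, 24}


Set A = {9, 11, 37}
Set B = {2, 7, 12, 22, 24}
A \ B = {9, 11, 37}
|A \ B| = 3

3


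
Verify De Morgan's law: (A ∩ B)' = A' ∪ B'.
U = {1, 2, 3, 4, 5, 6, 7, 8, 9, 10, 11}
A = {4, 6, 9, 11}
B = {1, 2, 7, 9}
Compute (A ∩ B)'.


U = {1, 2, 3, 4, 5, 6, 7, 8, 9, 10, 11}
A = {4, 6, 9, 11}, B = {1, 2, 7, 9}
A ∩ B = {9}
(A ∩ B)' = U \ (A ∩ B) = {1, 2, 3, 4, 5, 6, 7, 8, 10, 11}
Verification via A' ∪ B': A' = {1, 2, 3, 5, 7, 8, 10}, B' = {3, 4, 5, 6, 8, 10, 11}
A' ∪ B' = {1, 2, 3, 4, 5, 6, 7, 8, 10, 11} ✓

{1, 2, 3, 4, 5, 6, 7, 8, 10, 11}


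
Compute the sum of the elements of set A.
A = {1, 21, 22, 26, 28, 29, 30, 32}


Set A = {1, 21, 22, 26, 28, 29, 30, 32}
Sum = 1 + 21 + 22 + 26 + 28 + 29 + 30 + 32 = 189

189


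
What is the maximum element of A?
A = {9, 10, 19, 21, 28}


Set A = {9, 10, 19, 21, 28}
Elements in ascending order: 9, 10, 19, 21, 28
The largest element is 28.

28


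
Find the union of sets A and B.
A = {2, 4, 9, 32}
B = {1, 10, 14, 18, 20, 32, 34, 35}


Set A = {2, 4, 9, 32}
Set B = {1, 10, 14, 18, 20, 32, 34, 35}
A ∪ B includes all elements in either set.
Elements from A: {2, 4, 9, 32}
Elements from B not already included: {1, 10, 14, 18, 20, 34, 35}
A ∪ B = {1, 2, 4, 9, 10, 14, 18, 20, 32, 34, 35}

{1, 2, 4, 9, 10, 14, 18, 20, 32, 34, 35}


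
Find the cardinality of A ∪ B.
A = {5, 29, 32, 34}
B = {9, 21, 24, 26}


Set A = {5, 29, 32, 34}, |A| = 4
Set B = {9, 21, 24, 26}, |B| = 4
A ∩ B = {}, |A ∩ B| = 0
|A ∪ B| = |A| + |B| - |A ∩ B| = 4 + 4 - 0 = 8

8


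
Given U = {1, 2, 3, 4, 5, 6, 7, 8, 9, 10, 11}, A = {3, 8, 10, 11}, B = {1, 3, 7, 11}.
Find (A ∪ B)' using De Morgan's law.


U = {1, 2, 3, 4, 5, 6, 7, 8, 9, 10, 11}
A = {3, 8, 10, 11}, B = {1, 3, 7, 11}
A ∪ B = {1, 3, 7, 8, 10, 11}
(A ∪ B)' = U \ (A ∪ B) = {2, 4, 5, 6, 9}
Verification via A' ∩ B': A' = {1, 2, 4, 5, 6, 7, 9}, B' = {2, 4, 5, 6, 8, 9, 10}
A' ∩ B' = {2, 4, 5, 6, 9} ✓

{2, 4, 5, 6, 9}


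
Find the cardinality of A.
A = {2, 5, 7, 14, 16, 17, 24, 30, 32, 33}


Set A = {2, 5, 7, 14, 16, 17, 24, 30, 32, 33}
Listing elements: 2, 5, 7, 14, 16, 17, 24, 30, 32, 33
Counting: 10 elements
|A| = 10

10


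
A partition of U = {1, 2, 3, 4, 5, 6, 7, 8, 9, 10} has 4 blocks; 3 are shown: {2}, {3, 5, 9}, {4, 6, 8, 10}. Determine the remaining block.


U = {1, 2, 3, 4, 5, 6, 7, 8, 9, 10}
Shown blocks: {2}, {3, 5, 9}, {4, 6, 8, 10}
A partition's blocks are pairwise disjoint and cover U, so the missing block = U \ (union of shown blocks).
Union of shown blocks: {2, 3, 4, 5, 6, 8, 9, 10}
Missing block = U \ (union) = {1, 7}

{1, 7}


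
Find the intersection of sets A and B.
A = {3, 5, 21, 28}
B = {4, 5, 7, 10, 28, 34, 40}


Set A = {3, 5, 21, 28}
Set B = {4, 5, 7, 10, 28, 34, 40}
A ∩ B includes only elements in both sets.
Check each element of A against B:
3 ✗, 5 ✓, 21 ✗, 28 ✓
A ∩ B = {5, 28}

{5, 28}


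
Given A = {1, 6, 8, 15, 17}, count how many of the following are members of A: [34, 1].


Set A = {1, 6, 8, 15, 17}
Candidates: [34, 1]
Check each candidate:
34 ∉ A, 1 ∈ A
Count of candidates in A: 1

1


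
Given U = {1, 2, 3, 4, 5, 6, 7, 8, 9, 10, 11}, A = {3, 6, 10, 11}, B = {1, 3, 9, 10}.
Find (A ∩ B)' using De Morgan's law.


U = {1, 2, 3, 4, 5, 6, 7, 8, 9, 10, 11}
A = {3, 6, 10, 11}, B = {1, 3, 9, 10}
A ∩ B = {3, 10}
(A ∩ B)' = U \ (A ∩ B) = {1, 2, 4, 5, 6, 7, 8, 9, 11}
Verification via A' ∪ B': A' = {1, 2, 4, 5, 7, 8, 9}, B' = {2, 4, 5, 6, 7, 8, 11}
A' ∪ B' = {1, 2, 4, 5, 6, 7, 8, 9, 11} ✓

{1, 2, 4, 5, 6, 7, 8, 9, 11}


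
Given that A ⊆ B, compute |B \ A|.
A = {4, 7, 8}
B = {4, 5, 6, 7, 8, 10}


Set A = {4, 7, 8}, |A| = 3
Set B = {4, 5, 6, 7, 8, 10}, |B| = 6
Since A ⊆ B: B \ A = {5, 6, 10}
|B| - |A| = 6 - 3 = 3

3


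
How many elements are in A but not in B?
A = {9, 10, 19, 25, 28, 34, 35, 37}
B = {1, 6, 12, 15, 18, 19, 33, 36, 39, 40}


Set A = {9, 10, 19, 25, 28, 34, 35, 37}
Set B = {1, 6, 12, 15, 18, 19, 33, 36, 39, 40}
A \ B = {9, 10, 25, 28, 34, 35, 37}
|A \ B| = 7

7


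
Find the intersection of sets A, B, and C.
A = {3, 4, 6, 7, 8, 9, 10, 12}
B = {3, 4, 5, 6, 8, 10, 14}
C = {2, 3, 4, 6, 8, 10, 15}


Set A = {3, 4, 6, 7, 8, 9, 10, 12}
Set B = {3, 4, 5, 6, 8, 10, 14}
Set C = {2, 3, 4, 6, 8, 10, 15}
First, A ∩ B = {3, 4, 6, 8, 10}
Then, (A ∩ B) ∩ C = {3, 4, 6, 8, 10}

{3, 4, 6, 8, 10}


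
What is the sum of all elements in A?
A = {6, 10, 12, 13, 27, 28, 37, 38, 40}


Set A = {6, 10, 12, 13, 27, 28, 37, 38, 40}
Sum = 6 + 10 + 12 + 13 + 27 + 28 + 37 + 38 + 40 = 211

211


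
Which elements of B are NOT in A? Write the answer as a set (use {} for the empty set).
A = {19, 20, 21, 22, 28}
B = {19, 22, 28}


Set A = {19, 20, 21, 22, 28}
Set B = {19, 22, 28}
Check each element of B against A:
19 ∈ A, 22 ∈ A, 28 ∈ A
Elements of B not in A: {}

{}


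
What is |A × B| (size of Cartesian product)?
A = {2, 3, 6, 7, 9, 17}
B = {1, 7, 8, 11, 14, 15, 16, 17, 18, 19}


Set A = {2, 3, 6, 7, 9, 17} has 6 elements.
Set B = {1, 7, 8, 11, 14, 15, 16, 17, 18, 19} has 10 elements.
|A × B| = |A| × |B| = 6 × 10 = 60

60


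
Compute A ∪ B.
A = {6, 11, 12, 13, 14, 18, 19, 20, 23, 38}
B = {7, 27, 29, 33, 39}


Set A = {6, 11, 12, 13, 14, 18, 19, 20, 23, 38}
Set B = {7, 27, 29, 33, 39}
A ∪ B includes all elements in either set.
Elements from A: {6, 11, 12, 13, 14, 18, 19, 20, 23, 38}
Elements from B not already included: {7, 27, 29, 33, 39}
A ∪ B = {6, 7, 11, 12, 13, 14, 18, 19, 20, 23, 27, 29, 33, 38, 39}

{6, 7, 11, 12, 13, 14, 18, 19, 20, 23, 27, 29, 33, 38, 39}


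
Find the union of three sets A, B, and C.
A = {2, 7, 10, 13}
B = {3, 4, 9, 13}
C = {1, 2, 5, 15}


Set A = {2, 7, 10, 13}
Set B = {3, 4, 9, 13}
Set C = {1, 2, 5, 15}
First, A ∪ B = {2, 3, 4, 7, 9, 10, 13}
Then, (A ∪ B) ∪ C = {1, 2, 3, 4, 5, 7, 9, 10, 13, 15}

{1, 2, 3, 4, 5, 7, 9, 10, 13, 15}


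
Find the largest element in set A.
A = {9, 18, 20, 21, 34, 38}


Set A = {9, 18, 20, 21, 34, 38}
Elements in ascending order: 9, 18, 20, 21, 34, 38
The largest element is 38.

38


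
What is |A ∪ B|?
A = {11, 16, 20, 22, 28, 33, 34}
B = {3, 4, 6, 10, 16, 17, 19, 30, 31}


Set A = {11, 16, 20, 22, 28, 33, 34}, |A| = 7
Set B = {3, 4, 6, 10, 16, 17, 19, 30, 31}, |B| = 9
A ∩ B = {16}, |A ∩ B| = 1
|A ∪ B| = |A| + |B| - |A ∩ B| = 7 + 9 - 1 = 15

15


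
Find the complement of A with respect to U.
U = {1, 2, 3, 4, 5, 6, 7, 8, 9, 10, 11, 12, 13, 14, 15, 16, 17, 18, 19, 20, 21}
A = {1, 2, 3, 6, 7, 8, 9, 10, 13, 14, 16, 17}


Universal set U = {1, 2, 3, 4, 5, 6, 7, 8, 9, 10, 11, 12, 13, 14, 15, 16, 17, 18, 19, 20, 21}
Set A = {1, 2, 3, 6, 7, 8, 9, 10, 13, 14, 16, 17}
A' = U \ A = elements in U but not in A
Checking each element of U:
1 (in A, exclude), 2 (in A, exclude), 3 (in A, exclude), 4 (not in A, include), 5 (not in A, include), 6 (in A, exclude), 7 (in A, exclude), 8 (in A, exclude), 9 (in A, exclude), 10 (in A, exclude), 11 (not in A, include), 12 (not in A, include), 13 (in A, exclude), 14 (in A, exclude), 15 (not in A, include), 16 (in A, exclude), 17 (in A, exclude), 18 (not in A, include), 19 (not in A, include), 20 (not in A, include), 21 (not in A, include)
A' = {4, 5, 11, 12, 15, 18, 19, 20, 21}

{4, 5, 11, 12, 15, 18, 19, 20, 21}


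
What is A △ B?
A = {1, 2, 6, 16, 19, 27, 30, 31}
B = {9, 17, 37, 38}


Set A = {1, 2, 6, 16, 19, 27, 30, 31}
Set B = {9, 17, 37, 38}
A △ B = (A \ B) ∪ (B \ A)
Elements in A but not B: {1, 2, 6, 16, 19, 27, 30, 31}
Elements in B but not A: {9, 17, 37, 38}
A △ B = {1, 2, 6, 9, 16, 17, 19, 27, 30, 31, 37, 38}

{1, 2, 6, 9, 16, 17, 19, 27, 30, 31, 37, 38}


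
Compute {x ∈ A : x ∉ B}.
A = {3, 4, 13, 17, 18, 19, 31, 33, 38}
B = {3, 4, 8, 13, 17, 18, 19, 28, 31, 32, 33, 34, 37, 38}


Set A = {3, 4, 13, 17, 18, 19, 31, 33, 38}
Set B = {3, 4, 8, 13, 17, 18, 19, 28, 31, 32, 33, 34, 37, 38}
Check each element of A against B:
3 ∈ B, 4 ∈ B, 13 ∈ B, 17 ∈ B, 18 ∈ B, 19 ∈ B, 31 ∈ B, 33 ∈ B, 38 ∈ B
Elements of A not in B: {}

{}


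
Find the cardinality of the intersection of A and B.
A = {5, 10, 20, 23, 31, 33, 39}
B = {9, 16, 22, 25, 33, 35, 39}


Set A = {5, 10, 20, 23, 31, 33, 39}
Set B = {9, 16, 22, 25, 33, 35, 39}
A ∩ B = {33, 39}
|A ∩ B| = 2

2


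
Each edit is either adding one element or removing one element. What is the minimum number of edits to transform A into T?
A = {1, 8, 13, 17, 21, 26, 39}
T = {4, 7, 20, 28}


Set A = {1, 8, 13, 17, 21, 26, 39}
Set T = {4, 7, 20, 28}
Elements to remove from A (in A, not in T): {1, 8, 13, 17, 21, 26, 39} → 7 removals
Elements to add to A (in T, not in A): {4, 7, 20, 28} → 4 additions
Total edits = 7 + 4 = 11

11


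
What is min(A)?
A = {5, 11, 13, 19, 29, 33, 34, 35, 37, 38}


Set A = {5, 11, 13, 19, 29, 33, 34, 35, 37, 38}
Elements in ascending order: 5, 11, 13, 19, 29, 33, 34, 35, 37, 38
The smallest element is 5.

5


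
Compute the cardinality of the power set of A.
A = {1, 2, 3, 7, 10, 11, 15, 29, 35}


Set A = {1, 2, 3, 7, 10, 11, 15, 29, 35}
|A| = 9
The power set P(A) contains all subsets of A.
|P(A)| = 2^|A| = 2^9 = 512

512


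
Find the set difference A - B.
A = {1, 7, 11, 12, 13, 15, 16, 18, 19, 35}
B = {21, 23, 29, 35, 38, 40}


Set A = {1, 7, 11, 12, 13, 15, 16, 18, 19, 35}
Set B = {21, 23, 29, 35, 38, 40}
A \ B includes elements in A that are not in B.
Check each element of A:
1 (not in B, keep), 7 (not in B, keep), 11 (not in B, keep), 12 (not in B, keep), 13 (not in B, keep), 15 (not in B, keep), 16 (not in B, keep), 18 (not in B, keep), 19 (not in B, keep), 35 (in B, remove)
A \ B = {1, 7, 11, 12, 13, 15, 16, 18, 19}

{1, 7, 11, 12, 13, 15, 16, 18, 19}


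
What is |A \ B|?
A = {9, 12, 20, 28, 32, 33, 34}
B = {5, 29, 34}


Set A = {9, 12, 20, 28, 32, 33, 34}
Set B = {5, 29, 34}
A \ B = {9, 12, 20, 28, 32, 33}
|A \ B| = 6

6


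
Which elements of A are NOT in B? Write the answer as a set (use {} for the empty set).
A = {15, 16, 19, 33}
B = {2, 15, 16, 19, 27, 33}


Set A = {15, 16, 19, 33}
Set B = {2, 15, 16, 19, 27, 33}
Check each element of A against B:
15 ∈ B, 16 ∈ B, 19 ∈ B, 33 ∈ B
Elements of A not in B: {}

{}


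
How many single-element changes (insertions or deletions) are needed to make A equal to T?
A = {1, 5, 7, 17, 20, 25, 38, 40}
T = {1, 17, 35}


Set A = {1, 5, 7, 17, 20, 25, 38, 40}
Set T = {1, 17, 35}
Elements to remove from A (in A, not in T): {5, 7, 20, 25, 38, 40} → 6 removals
Elements to add to A (in T, not in A): {35} → 1 additions
Total edits = 6 + 1 = 7

7


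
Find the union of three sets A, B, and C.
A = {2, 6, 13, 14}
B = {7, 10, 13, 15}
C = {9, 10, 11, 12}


Set A = {2, 6, 13, 14}
Set B = {7, 10, 13, 15}
Set C = {9, 10, 11, 12}
First, A ∪ B = {2, 6, 7, 10, 13, 14, 15}
Then, (A ∪ B) ∪ C = {2, 6, 7, 9, 10, 11, 12, 13, 14, 15}

{2, 6, 7, 9, 10, 11, 12, 13, 14, 15}


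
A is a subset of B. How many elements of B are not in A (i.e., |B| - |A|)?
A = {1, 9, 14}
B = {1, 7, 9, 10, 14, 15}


Set A = {1, 9, 14}, |A| = 3
Set B = {1, 7, 9, 10, 14, 15}, |B| = 6
Since A ⊆ B: B \ A = {7, 10, 15}
|B| - |A| = 6 - 3 = 3

3


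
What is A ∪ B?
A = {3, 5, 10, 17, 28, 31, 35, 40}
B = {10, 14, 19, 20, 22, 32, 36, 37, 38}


Set A = {3, 5, 10, 17, 28, 31, 35, 40}
Set B = {10, 14, 19, 20, 22, 32, 36, 37, 38}
A ∪ B includes all elements in either set.
Elements from A: {3, 5, 10, 17, 28, 31, 35, 40}
Elements from B not already included: {14, 19, 20, 22, 32, 36, 37, 38}
A ∪ B = {3, 5, 10, 14, 17, 19, 20, 22, 28, 31, 32, 35, 36, 37, 38, 40}

{3, 5, 10, 14, 17, 19, 20, 22, 28, 31, 32, 35, 36, 37, 38, 40}


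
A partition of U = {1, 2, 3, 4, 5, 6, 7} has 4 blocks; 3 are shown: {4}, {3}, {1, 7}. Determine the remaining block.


U = {1, 2, 3, 4, 5, 6, 7}
Shown blocks: {4}, {3}, {1, 7}
A partition's blocks are pairwise disjoint and cover U, so the missing block = U \ (union of shown blocks).
Union of shown blocks: {1, 3, 4, 7}
Missing block = U \ (union) = {2, 5, 6}

{2, 5, 6}


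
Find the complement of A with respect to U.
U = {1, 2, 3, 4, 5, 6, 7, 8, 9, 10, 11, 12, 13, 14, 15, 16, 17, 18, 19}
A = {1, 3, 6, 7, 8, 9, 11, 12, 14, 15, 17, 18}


Universal set U = {1, 2, 3, 4, 5, 6, 7, 8, 9, 10, 11, 12, 13, 14, 15, 16, 17, 18, 19}
Set A = {1, 3, 6, 7, 8, 9, 11, 12, 14, 15, 17, 18}
A' = U \ A = elements in U but not in A
Checking each element of U:
1 (in A, exclude), 2 (not in A, include), 3 (in A, exclude), 4 (not in A, include), 5 (not in A, include), 6 (in A, exclude), 7 (in A, exclude), 8 (in A, exclude), 9 (in A, exclude), 10 (not in A, include), 11 (in A, exclude), 12 (in A, exclude), 13 (not in A, include), 14 (in A, exclude), 15 (in A, exclude), 16 (not in A, include), 17 (in A, exclude), 18 (in A, exclude), 19 (not in A, include)
A' = {2, 4, 5, 10, 13, 16, 19}

{2, 4, 5, 10, 13, 16, 19}


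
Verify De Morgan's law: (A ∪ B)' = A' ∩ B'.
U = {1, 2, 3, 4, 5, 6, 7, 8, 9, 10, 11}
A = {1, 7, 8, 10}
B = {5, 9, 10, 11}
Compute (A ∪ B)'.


U = {1, 2, 3, 4, 5, 6, 7, 8, 9, 10, 11}
A = {1, 7, 8, 10}, B = {5, 9, 10, 11}
A ∪ B = {1, 5, 7, 8, 9, 10, 11}
(A ∪ B)' = U \ (A ∪ B) = {2, 3, 4, 6}
Verification via A' ∩ B': A' = {2, 3, 4, 5, 6, 9, 11}, B' = {1, 2, 3, 4, 6, 7, 8}
A' ∩ B' = {2, 3, 4, 6} ✓

{2, 3, 4, 6}


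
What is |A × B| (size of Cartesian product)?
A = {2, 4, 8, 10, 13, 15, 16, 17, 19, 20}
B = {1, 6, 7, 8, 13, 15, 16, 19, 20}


Set A = {2, 4, 8, 10, 13, 15, 16, 17, 19, 20} has 10 elements.
Set B = {1, 6, 7, 8, 13, 15, 16, 19, 20} has 9 elements.
|A × B| = |A| × |B| = 10 × 9 = 90

90
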